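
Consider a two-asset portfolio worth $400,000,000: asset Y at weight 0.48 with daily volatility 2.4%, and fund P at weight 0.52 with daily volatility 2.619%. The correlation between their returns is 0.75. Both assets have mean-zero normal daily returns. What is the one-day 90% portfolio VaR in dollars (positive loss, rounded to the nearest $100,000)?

$12,100,000

σ_p² = 0.48²·2.4² + 0.52²·2.619² + 2·0.75·0.48·0.52·2.4·2.619 = 5.5351 (%²).
σ_p = √5.5351 = 2.353%.
At 90%, z = 1.282.
VaR = 1.282 × 2.353% = 3.017%; on $400,000,000 that is $12,068,000.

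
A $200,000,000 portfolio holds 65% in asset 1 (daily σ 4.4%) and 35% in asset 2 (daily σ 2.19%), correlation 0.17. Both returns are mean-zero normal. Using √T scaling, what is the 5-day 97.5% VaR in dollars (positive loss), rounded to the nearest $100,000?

$27,000,000

σ_p = √(0.65²·4.4² + 0.35²·2.19² + 2·0.17·0.65·0.35·4.4·2.19) = 3.084%.
σ_{5d} = 3.084% × √5 = 6.896%.
z(97.5%) = 1.960.
VaR = 1.960 × 6.896% = 13.516%; on $200,000,000 that is $27,032,000.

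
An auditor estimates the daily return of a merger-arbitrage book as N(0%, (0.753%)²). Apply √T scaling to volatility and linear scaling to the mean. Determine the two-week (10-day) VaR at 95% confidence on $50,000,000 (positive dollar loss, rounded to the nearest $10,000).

$1,960,000

At 95%, z = 1.645.
σ_{10d} = 0.753% × √10 = 2.381%.
VaR = 1.645 × 2.381% = 3.917%.
On $50,000,000: 0.03917 × $50,000,000 = $1,958,500.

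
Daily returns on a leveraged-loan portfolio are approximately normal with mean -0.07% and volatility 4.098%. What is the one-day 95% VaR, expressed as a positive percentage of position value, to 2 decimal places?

At 95% one-sided, z = 1.645.
VaR = −μ + z·σ = −(-0.07%) + 1.645 × 4.098% = 6.811%.

6.81%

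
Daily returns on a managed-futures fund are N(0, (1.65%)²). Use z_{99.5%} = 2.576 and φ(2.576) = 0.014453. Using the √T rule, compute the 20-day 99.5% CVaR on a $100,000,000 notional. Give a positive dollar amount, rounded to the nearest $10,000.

$21,330,000

σ_{20d} = 1.65% × √20 = 7.379%.
ES multiplier = φ(z)/(1−α) = 0.014453/0.005 = 2.891.
ES = 7.379% × 2.891 = 21.333%; on $100,000,000: $21,333,000.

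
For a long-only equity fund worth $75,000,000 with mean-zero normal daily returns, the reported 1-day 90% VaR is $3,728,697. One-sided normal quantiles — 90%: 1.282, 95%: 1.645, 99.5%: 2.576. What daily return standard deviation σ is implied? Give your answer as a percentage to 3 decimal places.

VaR as a fraction: $3,728,697 / $75,000,000 = 4.972%.
σ = VaR / z = 4.972% / 1.282 = 3.878%.

3.878%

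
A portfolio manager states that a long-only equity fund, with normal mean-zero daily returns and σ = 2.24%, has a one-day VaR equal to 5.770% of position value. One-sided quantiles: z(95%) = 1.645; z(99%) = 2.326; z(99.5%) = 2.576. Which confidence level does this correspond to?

Implied z = VaR/σ = 5.770 / 2.24 = 2.576.
This matches z(99.5%) = 2.576.

99.5%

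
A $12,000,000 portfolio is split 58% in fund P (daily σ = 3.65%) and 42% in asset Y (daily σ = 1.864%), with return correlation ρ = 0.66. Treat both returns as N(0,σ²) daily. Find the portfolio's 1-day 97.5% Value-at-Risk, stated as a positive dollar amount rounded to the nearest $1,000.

$635,000

σ_p² = 0.58²·3.65² + 0.42²·1.864² + 2·0.66·0.58·0.42·3.65·1.864 = 7.2823 (%²).
σ_p = √7.2823 = 2.699%.
At 97.5%, z = 1.960.
VaR = 1.960 × 2.699% = 5.290%; on $12,000,000 that is $634,800.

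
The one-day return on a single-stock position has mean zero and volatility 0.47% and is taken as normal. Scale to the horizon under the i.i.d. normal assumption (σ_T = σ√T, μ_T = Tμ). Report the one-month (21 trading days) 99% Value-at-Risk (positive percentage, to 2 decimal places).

At 99%, z = 2.326.
σ_{21d} = 0.47% × √21 = 2.154%.
VaR = 2.326 × 2.154% = 5.010%.

5.01%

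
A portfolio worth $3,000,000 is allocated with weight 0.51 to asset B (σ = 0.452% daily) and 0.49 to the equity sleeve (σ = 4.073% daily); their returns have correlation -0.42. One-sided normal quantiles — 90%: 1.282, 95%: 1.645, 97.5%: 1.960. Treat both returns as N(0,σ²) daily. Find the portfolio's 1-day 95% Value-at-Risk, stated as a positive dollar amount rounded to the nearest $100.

σ_p² = 0.51²·0.452² + 0.49²·4.073² + 2·-0.42·0.51·0.49·0.452·4.073 = 3.6498 (%²).
σ_p = √3.6498 = 1.910%.
VaR = 1.645 × 1.910% = 3.142%; on $3,000,000 that is $94,260.

$94,300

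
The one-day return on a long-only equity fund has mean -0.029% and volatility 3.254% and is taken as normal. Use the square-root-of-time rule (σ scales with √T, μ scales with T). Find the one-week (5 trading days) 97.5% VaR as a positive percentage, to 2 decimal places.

At 97.5%, z = 1.960.
σ_{5d} = 3.254% × √5 = 7.276%; μ_{5d} = 5 × -0.029% = -0.145%.
VaR = −(-0.145%) + 1.960 × 7.276% = 14.406%.

14.41%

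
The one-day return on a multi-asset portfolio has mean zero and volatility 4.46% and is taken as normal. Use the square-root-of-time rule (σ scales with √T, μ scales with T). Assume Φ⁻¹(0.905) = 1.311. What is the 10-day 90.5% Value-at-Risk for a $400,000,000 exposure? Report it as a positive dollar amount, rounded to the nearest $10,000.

σ_{10d} = 4.46% × √10 = 14.104%.
VaR = 1.311 × 14.104% = 18.490%.
On $400,000,000: 0.18490 × $400,000,000 = $73,960,000.

$73,960,000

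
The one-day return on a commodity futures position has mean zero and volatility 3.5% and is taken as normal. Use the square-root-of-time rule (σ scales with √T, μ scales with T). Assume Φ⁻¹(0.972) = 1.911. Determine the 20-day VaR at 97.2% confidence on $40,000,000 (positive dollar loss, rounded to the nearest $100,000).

σ_{20d} = 3.5% × √20 = 15.652%.
VaR = 1.911 × 15.652% = 29.911%.
On $40,000,000: 0.29911 × $40,000,000 = $11,964,400.

$12,000,000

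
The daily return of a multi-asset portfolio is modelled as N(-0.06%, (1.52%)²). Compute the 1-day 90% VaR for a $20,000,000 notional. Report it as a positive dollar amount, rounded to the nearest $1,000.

At 90% one-sided, z = 1.282.
VaR = −μ + z·σ = −(-0.06%) + 1.282 × 1.52% = 2.009%.
On $20,000,000: 0.02009 × $20,000,000 = $401,800.

$402,000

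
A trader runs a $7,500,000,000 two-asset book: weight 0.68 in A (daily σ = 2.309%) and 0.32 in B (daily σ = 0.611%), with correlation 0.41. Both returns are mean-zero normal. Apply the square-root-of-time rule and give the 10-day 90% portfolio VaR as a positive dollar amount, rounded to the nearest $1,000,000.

$505,000,000

σ_p = √(0.68²·2.309² + 0.32²·0.611² + 2·0.41·0.68·0.32·2.309·0.611) = 1.660%.
σ_{10d} = 1.660% × √10 = 5.249%.
z(90%) = 1.282.
VaR = 1.282 × 5.249% = 6.729%; on $7,500,000,000 that is $504,675,000.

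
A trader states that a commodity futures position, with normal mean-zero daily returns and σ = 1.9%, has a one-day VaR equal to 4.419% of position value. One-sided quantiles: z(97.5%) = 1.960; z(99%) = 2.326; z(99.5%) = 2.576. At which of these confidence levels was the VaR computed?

Implied z = VaR/σ = 4.419 / 1.9 = 2.326.
This matches z(99%) = 2.326.

99%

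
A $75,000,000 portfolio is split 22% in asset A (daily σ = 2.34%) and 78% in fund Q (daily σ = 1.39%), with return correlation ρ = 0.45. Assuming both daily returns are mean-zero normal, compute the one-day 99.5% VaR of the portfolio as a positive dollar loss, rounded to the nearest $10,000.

σ_p² = 0.22²·2.34² + 0.78²·1.39² + 2·0.45·0.22·0.78·2.34·1.39 = 1.9428 (%²).
σ_p = √1.9428 = 1.394%.
At 99.5%, z = 2.576.
VaR = 2.576 × 1.394% = 3.591%; on $75,000,000 that is $2,693,250.

$2,690,000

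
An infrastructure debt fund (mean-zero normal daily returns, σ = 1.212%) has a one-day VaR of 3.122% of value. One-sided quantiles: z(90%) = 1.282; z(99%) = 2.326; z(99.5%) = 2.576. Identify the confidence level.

99.5%

Implied z = VaR/σ = 3.122 / 1.212 = 2.576.
This matches z(99.5%) = 2.576.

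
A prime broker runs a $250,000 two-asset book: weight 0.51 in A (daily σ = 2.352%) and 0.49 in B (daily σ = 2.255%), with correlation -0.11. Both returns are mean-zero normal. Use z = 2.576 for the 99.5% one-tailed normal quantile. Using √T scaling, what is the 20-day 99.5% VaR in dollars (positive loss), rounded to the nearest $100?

σ_p = √(0.51²·2.352² + 0.49²·2.255² + 2·-0.11·0.51·0.49·2.352·2.255) = 1.539%.
σ_{20d} = 1.539% × √20 = 6.883%.
VaR = 2.576 × 6.883% = 17.731%; on $250,000 that is $44,328.

$44,300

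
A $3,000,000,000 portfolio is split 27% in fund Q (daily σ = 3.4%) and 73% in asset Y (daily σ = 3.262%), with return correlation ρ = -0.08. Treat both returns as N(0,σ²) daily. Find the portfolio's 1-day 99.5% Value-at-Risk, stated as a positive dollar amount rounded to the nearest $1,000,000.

σ_p² = 0.27²·3.4² + 0.73²·3.262² + 2·-0.08·0.27·0.73·3.4·3.262 = 6.1634 (%²).
σ_p = √6.1634 = 2.483%.
At 99.5%, z = 2.576.
VaR = 2.576 × 2.483% = 6.396%; on $3,000,000,000 that is $191,880,000.

$192,000,000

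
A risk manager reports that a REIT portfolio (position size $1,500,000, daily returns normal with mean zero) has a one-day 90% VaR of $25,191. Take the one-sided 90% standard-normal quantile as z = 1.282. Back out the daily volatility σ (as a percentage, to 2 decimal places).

VaR as a fraction: $25,191 / $1,500,000 = 1.679%.
σ = VaR / z = 1.679% / 1.282 = 1.310%.

1.31%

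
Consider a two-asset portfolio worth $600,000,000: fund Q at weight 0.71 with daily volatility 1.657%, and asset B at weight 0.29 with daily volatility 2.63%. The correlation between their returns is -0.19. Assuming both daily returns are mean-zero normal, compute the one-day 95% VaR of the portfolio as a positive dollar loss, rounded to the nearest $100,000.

$12,600,000

σ_p² = 0.71²·1.657² + 0.29²·2.63² + 2·-0.19·0.71·0.29·1.657·2.63 = 1.6248 (%²).
σ_p = √1.6248 = 1.275%.
At 95%, z = 1.645.
VaR = 1.645 × 1.275% = 2.097%; on $600,000,000 that is $12,582,000.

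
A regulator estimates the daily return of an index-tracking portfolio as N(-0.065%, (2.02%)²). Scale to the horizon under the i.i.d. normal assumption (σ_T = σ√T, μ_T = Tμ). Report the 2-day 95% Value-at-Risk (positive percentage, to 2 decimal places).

4.83%

At 95%, z = 1.645.
σ_{2d} = 2.02% × √2 = 2.857%; μ_{2d} = 2 × -0.065% = -0.130%.
VaR = −(-0.130%) + 1.645 × 2.857% = 4.830%.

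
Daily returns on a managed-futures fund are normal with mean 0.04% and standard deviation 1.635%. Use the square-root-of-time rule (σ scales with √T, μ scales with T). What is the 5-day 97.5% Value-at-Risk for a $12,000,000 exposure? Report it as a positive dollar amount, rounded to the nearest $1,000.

At 97.5%, z = 1.960.
σ_{5d} = 1.635% × √5 = 3.656%; μ_{5d} = 5 × 0.04% = 0.200%.
VaR = −(0.200%) + 1.960 × 3.656% = 6.966%.
On $12,000,000: 0.06966 × $12,000,000 = $835,920.

$836,000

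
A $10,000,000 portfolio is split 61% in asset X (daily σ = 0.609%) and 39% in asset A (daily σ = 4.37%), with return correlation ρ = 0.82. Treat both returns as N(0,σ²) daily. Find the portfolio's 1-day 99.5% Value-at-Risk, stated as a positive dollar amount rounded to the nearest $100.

$520,400

σ_p² = 0.61²·0.609² + 0.39²·4.37² + 2·0.82·0.61·0.39·0.609·4.37 = 4.0810 (%²).
σ_p = √4.0810 = 2.020%.
At 99.5%, z = 2.576.
VaR = 2.576 × 2.020% = 5.204%; on $10,000,000 that is $520,400.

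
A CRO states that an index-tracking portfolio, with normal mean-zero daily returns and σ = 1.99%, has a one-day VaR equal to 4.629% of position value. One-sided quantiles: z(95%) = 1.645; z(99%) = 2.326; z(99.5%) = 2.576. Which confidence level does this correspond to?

Implied z = VaR/σ = 4.629 / 1.99 = 2.326.
This matches z(99%) = 2.326.

99%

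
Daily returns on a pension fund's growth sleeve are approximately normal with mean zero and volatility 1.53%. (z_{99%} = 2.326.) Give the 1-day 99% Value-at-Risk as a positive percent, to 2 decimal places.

3.56%

VaR = z·σ = 2.326 × 1.53% = 3.559%.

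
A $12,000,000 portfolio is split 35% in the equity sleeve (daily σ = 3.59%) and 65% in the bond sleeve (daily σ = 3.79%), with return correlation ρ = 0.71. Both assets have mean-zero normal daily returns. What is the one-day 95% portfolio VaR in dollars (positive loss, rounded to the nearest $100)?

σ_p² = 0.35²·3.59² + 0.65²·3.79² + 2·0.71·0.35·0.65·3.59·3.79 = 12.0431 (%²).
σ_p = √12.0431 = 3.470%.
At 95%, z = 1.645.
VaR = 1.645 × 3.470% = 5.708%; on $12,000,000 that is $684,960.

$685,000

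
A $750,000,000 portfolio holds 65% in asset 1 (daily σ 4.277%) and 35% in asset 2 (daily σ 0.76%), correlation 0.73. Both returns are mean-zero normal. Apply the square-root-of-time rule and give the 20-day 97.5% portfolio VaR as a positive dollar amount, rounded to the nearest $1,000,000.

σ_p = √(0.65²·4.277² + 0.35²·0.76² + 2·0.73·0.65·0.35·4.277·0.76) = 2.980%.
σ_{20d} = 2.980% × √20 = 13.327%.
z(97.5%) = 1.960.
VaR = 1.960 × 13.327% = 26.121%; on $750,000,000 that is $195,907,500.

$196,000,000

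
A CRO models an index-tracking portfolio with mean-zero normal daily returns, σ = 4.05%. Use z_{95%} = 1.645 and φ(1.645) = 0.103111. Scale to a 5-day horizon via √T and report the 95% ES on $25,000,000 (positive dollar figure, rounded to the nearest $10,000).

$4,670,000

σ_{5d} = 4.05% × √5 = 9.056%.
ES multiplier = φ(z)/(1−α) = 0.103111/0.05 = 2.062.
ES = 9.056% × 2.062 = 18.673%; on $25,000,000: $4,668,250.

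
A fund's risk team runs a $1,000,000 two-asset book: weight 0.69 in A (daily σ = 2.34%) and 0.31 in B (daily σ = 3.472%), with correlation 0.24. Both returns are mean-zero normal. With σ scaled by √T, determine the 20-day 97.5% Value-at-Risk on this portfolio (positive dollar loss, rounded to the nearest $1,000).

σ_p = √(0.69²·2.34² + 0.31²·3.472² + 2·0.24·0.69·0.31·2.34·3.472) = 2.145%.
σ_{20d} = 2.145% × √20 = 9.593%.
z(97.5%) = 1.960.
VaR = 1.960 × 9.593% = 18.802%; on $1,000,000 that is $188,020.

$188,000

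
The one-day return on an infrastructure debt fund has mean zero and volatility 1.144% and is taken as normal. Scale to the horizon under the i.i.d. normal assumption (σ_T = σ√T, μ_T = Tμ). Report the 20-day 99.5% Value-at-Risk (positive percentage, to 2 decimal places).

13.18%

At 99.5%, z = 2.576.
σ_{20d} = 1.144% × √20 = 5.116%.
VaR = 2.576 × 5.116% = 13.179%.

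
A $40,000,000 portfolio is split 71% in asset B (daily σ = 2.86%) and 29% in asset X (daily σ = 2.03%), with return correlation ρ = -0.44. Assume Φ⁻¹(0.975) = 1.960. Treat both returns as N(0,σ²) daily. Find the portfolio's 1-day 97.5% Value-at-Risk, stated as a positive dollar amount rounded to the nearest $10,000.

σ_p² = 0.71²·2.86² + 0.29²·2.03² + 2·-0.44·0.71·0.29·2.86·2.03 = 3.4179 (%²).
σ_p = √3.4179 = 1.849%.
VaR = 1.960 × 1.849% = 3.624%; on $40,000,000 that is $1,449,600.

$1,450,000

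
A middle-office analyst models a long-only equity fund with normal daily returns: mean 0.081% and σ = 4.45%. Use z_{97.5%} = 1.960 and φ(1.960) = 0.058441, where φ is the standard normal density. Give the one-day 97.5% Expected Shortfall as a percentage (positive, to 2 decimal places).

10.32%

Tail multiplier: φ(z)/(1−α) = 0.058441 / 0.025 = 2.338.
ES = −(0.081%) + 4.45% × 2.338 = 10.323%.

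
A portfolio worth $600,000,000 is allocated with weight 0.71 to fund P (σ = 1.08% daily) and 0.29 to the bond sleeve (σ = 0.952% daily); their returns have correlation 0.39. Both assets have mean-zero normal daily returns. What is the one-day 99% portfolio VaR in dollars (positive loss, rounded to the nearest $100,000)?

σ_p² = 0.71²·1.08² + 0.29²·0.952² + 2·0.39·0.71·0.29·1.08·0.952 = 0.8293 (%²).
σ_p = √0.8293 = 0.911%.
At 99%, z = 2.326.
VaR = 2.326 × 0.911% = 2.119%; on $600,000,000 that is $12,714,000.

$12,700,000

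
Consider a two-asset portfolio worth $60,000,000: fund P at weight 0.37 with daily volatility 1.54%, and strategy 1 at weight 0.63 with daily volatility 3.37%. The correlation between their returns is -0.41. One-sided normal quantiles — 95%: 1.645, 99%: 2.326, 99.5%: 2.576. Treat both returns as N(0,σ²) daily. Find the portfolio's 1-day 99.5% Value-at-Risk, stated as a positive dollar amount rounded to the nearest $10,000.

σ_p² = 0.37²·1.54² + 0.63²·3.37² + 2·-0.41·0.37·0.63·1.54·3.37 = 3.8402 (%²).
σ_p = √3.8402 = 1.960%.
VaR = 2.576 × 1.960% = 5.049%; on $60,000,000 that is $3,029,400.

$3,030,000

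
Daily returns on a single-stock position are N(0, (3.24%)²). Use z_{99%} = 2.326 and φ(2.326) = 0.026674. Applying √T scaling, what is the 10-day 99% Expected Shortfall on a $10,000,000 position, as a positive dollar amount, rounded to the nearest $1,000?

$2,733,000

σ_{10d} = 3.24% × √10 = 10.246%.
ES multiplier = φ(z)/(1−α) = 0.026674/0.01 = 2.667.
ES = 10.246% × 2.667 = 27.326%; on $10,000,000: $2,732,600.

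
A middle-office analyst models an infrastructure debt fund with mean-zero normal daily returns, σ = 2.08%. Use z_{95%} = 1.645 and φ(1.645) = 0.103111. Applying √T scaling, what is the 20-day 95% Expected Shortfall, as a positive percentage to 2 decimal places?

σ_{20d} = 2.08% × √20 = 9.302%.
ES multiplier = φ(z)/(1−α) = 0.103111/0.05 = 2.062.
ES = 9.302% × 2.062 = 19.181%.

19.18%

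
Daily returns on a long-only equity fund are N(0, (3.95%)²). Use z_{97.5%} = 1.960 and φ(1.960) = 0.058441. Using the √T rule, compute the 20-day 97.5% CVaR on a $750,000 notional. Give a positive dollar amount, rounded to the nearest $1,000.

$310,000

σ_{20d} = 3.95% × √20 = 17.665%.
ES multiplier = φ(z)/(1−α) = 0.058441/0.025 = 2.338.
ES = 17.665% × 2.338 = 41.301%; on $750,000: $309,758.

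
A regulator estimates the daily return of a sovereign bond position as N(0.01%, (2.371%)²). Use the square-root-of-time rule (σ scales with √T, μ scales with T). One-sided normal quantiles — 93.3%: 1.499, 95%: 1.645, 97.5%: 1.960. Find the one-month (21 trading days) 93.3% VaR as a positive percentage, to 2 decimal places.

σ_{21d} = 2.371% × √21 = 10.865%; μ_{21d} = 21 × 0.01% = 0.210%.
VaR = −(0.210%) + 1.499 × 10.865% = 16.077%.

16.08%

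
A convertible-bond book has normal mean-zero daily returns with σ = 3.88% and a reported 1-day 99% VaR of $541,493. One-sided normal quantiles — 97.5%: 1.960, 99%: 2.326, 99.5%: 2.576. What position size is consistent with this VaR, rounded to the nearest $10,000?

$6,000,000

VaR as a fraction of value: z·σ = 2.326 × 3.88% = 9.02488%.
Position = $541,493 / 0.0902488 = $6,000,002.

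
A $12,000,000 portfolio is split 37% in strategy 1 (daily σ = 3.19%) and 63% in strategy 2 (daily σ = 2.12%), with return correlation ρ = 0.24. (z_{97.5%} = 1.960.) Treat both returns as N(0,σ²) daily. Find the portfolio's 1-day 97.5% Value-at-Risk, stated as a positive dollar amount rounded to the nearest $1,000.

σ_p² = 0.37²·3.19² + 0.63²·2.12² + 2·0.24·0.37·0.63·3.19·2.12 = 3.9336 (%²).
σ_p = √3.9336 = 1.983%.
VaR = 1.960 × 1.983% = 3.887%; on $12,000,000 that is $466,440.

$466,000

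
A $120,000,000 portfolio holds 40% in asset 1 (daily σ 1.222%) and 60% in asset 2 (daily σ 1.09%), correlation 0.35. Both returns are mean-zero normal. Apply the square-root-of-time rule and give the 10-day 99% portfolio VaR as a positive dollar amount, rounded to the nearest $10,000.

σ_p = √(0.4²·1.222² + 0.6²·1.09² + 2·0.35·0.4·0.6·1.222·1.09) = 0.944%.
σ_{10d} = 0.944% × √10 = 2.985%.
z(99%) = 2.326.
VaR = 2.326 × 2.985% = 6.943%; on $120,000,000 that is $8,331,600.

$8,330,000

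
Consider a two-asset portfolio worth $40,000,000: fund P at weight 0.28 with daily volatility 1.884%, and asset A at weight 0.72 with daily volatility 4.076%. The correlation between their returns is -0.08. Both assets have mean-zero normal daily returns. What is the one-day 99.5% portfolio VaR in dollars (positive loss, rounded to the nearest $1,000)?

$3,029,000

σ_p² = 0.28²·1.884² + 0.72²·4.076² + 2·-0.08·0.28·0.72·1.884·4.076 = 8.6432 (%²).
σ_p = √8.6432 = 2.940%.
At 99.5%, z = 2.576.
VaR = 2.576 × 2.940% = 7.573%; on $40,000,000 that is $3,029,200.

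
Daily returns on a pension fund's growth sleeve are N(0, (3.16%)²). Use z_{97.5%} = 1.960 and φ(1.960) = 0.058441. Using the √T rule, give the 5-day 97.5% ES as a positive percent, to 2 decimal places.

16.52%

σ_{5d} = 3.16% × √5 = 7.066%.
ES multiplier = φ(z)/(1−α) = 0.058441/0.025 = 2.338.
ES = 7.066% × 2.338 = 16.520%.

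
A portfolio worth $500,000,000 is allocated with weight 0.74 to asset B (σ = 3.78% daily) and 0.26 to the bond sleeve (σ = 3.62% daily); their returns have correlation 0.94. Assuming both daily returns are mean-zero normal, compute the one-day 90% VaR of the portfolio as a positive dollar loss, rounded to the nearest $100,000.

σ_p² = 0.74²·3.78² + 0.26²·3.62² + 2·0.94·0.74·0.26·3.78·3.62 = 13.6597 (%²).
σ_p = √13.6597 = 3.696%.
At 90%, z = 1.282.
VaR = 1.282 × 3.696% = 4.738%; on $500,000,000 that is $23,690,000.

$23,700,000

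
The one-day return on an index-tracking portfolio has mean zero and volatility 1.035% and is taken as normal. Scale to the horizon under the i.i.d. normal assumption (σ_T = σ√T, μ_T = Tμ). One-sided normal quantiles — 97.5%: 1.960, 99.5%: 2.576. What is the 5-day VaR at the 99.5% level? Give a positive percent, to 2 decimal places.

5.96%

σ_{5d} = 1.035% × √5 = 2.314%.
VaR = 2.576 × 2.314% = 5.961%.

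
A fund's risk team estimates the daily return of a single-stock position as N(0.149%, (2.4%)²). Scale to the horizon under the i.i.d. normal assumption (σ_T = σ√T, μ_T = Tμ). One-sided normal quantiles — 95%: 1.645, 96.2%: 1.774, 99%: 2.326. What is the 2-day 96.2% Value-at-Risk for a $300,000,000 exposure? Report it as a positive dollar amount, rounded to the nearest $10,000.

σ_{2d} = 2.4% × √2 = 3.394%; μ_{2d} = 2 × 0.149% = 0.298%.
VaR = −(0.298%) + 1.774 × 3.394% = 5.723%.
On $300,000,000: 0.05723 × $300,000,000 = $17,169,000.

$17,170,000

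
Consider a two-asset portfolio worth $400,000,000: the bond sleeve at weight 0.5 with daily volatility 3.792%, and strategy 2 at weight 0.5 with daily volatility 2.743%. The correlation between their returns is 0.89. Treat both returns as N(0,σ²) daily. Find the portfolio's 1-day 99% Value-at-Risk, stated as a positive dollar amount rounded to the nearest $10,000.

$29,580,000

σ_p² = 0.5²·3.792² + 0.5²·2.743² + 2·0.89·0.5·0.5·3.792·2.743 = 10.1045 (%²).
σ_p = √10.1045 = 3.179%.
At 99%, z = 2.326.
VaR = 2.326 × 3.179% = 7.394%; on $400,000,000 that is $29,576,000.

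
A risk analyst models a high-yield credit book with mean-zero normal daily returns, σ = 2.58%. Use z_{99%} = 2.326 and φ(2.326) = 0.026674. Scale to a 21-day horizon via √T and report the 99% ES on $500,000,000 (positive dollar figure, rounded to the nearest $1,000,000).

$158,000,000

σ_{21d} = 2.58% × √21 = 11.823%.
ES multiplier = φ(z)/(1−α) = 0.026674/0.01 = 2.667.
ES = 11.823% × 2.667 = 31.532%; on $500,000,000: $157,660,000.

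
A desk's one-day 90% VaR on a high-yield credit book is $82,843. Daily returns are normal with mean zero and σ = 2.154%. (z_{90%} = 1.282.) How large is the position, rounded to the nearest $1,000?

VaR as a fraction of value: z·σ = 1.282 × 2.154% = 2.76143%.
Position = $82,843 / 0.0276143 = $3,000,006.

$3,000,000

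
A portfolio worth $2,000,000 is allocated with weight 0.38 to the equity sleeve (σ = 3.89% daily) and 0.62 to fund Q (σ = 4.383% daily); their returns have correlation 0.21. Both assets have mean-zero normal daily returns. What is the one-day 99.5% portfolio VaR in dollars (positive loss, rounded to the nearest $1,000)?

$173,000

σ_p² = 0.38²·3.89² + 0.62²·4.383² + 2·0.21·0.38·0.62·3.89·4.383 = 11.2568 (%²).
σ_p = √11.2568 = 3.355%.
At 99.5%, z = 2.576.
VaR = 2.576 × 3.355% = 8.642%; on $2,000,000 that is $172,840.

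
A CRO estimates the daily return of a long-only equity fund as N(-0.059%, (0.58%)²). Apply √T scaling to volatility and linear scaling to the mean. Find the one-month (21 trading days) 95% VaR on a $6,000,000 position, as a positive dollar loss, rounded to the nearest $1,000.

$337,000

At 95%, z = 1.645.
σ_{21d} = 0.58% × √21 = 2.658%; μ_{21d} = 21 × -0.059% = -1.239%.
VaR = −(-1.239%) + 1.645 × 2.658% = 5.611%.
On $6,000,000: 0.05611 × $6,000,000 = $336,660.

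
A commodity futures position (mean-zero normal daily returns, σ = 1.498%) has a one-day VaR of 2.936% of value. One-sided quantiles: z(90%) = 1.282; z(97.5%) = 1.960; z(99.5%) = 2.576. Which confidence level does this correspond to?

Implied z = VaR/σ = 2.936 / 1.498 = 1.960.
This matches z(97.5%) = 1.960.

97.5%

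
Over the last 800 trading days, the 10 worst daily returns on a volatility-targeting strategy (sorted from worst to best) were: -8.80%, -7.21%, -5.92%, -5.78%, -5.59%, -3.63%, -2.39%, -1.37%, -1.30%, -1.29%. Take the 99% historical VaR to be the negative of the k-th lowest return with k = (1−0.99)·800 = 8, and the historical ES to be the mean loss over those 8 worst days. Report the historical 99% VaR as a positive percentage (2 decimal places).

1.37%

k = 8; the 8th lowest return is -1.37%, so VaR = 1.37%.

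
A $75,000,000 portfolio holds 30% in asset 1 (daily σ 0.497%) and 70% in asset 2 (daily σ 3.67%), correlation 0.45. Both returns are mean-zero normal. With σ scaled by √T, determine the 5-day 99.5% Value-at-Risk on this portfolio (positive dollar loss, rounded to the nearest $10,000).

$11,400,000

σ_p = √(0.3²·0.497² + 0.7²·3.67² + 2·0.45·0.3·0.7·0.497·3.67) = 2.639%.
σ_{5d} = 2.639% × √5 = 5.901%.
z(99.5%) = 2.576.
VaR = 2.576 × 5.901% = 15.201%; on $75,000,000 that is $11,400,750.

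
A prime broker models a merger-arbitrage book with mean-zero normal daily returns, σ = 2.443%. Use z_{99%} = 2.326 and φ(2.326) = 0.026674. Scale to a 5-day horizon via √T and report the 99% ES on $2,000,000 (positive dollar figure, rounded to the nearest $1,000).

σ_{5d} = 2.443% × √5 = 5.463%.
ES multiplier = φ(z)/(1−α) = 0.026674/0.01 = 2.667.
ES = 5.463% × 2.667 = 14.570%; on $2,000,000: $291,400.

$291,000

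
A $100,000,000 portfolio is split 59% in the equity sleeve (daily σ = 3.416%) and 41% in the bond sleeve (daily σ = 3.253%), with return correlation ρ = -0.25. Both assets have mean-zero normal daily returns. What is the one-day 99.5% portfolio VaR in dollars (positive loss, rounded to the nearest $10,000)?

$5,460,000

σ_p² = 0.59²·3.416² + 0.41²·3.253² + 2·-0.25·0.59·0.41·3.416·3.253 = 4.4968 (%²).
σ_p = √4.4968 = 2.121%.
At 99.5%, z = 2.576.
VaR = 2.576 × 2.121% = 5.464%; on $100,000,000 that is $5,464,000.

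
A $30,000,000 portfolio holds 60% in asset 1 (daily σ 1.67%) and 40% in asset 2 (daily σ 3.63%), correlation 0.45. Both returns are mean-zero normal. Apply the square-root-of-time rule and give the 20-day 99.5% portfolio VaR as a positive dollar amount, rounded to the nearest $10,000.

σ_p = √(0.6²·1.67² + 0.4²·3.63² + 2·0.45·0.6·0.4·1.67·3.63) = 2.103%.
σ_{20d} = 2.103% × √20 = 9.405%.
z(99.5%) = 2.576.
VaR = 2.576 × 9.405% = 24.227%; on $30,000,000 that is $7,268,100.

$7,270,000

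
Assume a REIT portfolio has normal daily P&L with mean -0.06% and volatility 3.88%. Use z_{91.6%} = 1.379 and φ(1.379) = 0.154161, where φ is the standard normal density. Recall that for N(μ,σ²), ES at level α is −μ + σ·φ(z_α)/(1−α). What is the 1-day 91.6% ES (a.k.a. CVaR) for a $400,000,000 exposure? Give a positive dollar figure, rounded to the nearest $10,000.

$28,720,000

Tail multiplier: φ(z)/(1−α) = 0.154161 / 0.084 = 1.835.
ES = −(-0.06%) + 3.88% × 1.835 = 7.180%.
On $400,000,000: 0.07180 × $400,000,000 = $28,720,000.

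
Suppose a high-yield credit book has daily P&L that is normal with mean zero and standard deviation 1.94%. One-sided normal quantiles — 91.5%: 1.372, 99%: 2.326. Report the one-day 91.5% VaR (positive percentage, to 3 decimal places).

2.662%

VaR = z·σ = 1.372 × 1.94% = 2.662%.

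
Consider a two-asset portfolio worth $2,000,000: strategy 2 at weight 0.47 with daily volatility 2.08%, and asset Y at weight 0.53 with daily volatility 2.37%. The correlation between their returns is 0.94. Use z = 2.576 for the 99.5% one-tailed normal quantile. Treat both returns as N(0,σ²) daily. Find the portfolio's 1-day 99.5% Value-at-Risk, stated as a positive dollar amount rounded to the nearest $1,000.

σ_p² = 0.47²·2.08² + 0.53²·2.37² + 2·0.94·0.47·0.53·2.08·2.37 = 4.8421 (%²).
σ_p = √4.8421 = 2.200%.
VaR = 2.576 × 2.200% = 5.667%; on $2,000,000 that is $113,340.

$113,000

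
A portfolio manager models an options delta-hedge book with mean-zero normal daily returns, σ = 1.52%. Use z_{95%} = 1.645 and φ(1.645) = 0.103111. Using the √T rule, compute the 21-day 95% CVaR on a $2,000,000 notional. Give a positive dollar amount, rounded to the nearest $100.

σ_{21d} = 1.52% × √21 = 6.966%.
ES multiplier = φ(z)/(1−α) = 0.103111/0.05 = 2.062.
ES = 6.966% × 2.062 = 14.364%; on $2,000,000: $287,280.

$287,300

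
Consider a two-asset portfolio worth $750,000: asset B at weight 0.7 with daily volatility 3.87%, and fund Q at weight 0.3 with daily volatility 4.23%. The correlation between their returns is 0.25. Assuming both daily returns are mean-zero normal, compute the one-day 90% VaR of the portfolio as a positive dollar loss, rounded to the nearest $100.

σ_p² = 0.7²·3.87² + 0.3²·4.23² + 2·0.25·0.7·0.3·3.87·4.23 = 10.6679 (%²).
σ_p = √10.6679 = 3.266%.
At 90%, z = 1.282.
VaR = 1.282 × 3.266% = 4.187%; on $750,000 that is $31,403.

$31,400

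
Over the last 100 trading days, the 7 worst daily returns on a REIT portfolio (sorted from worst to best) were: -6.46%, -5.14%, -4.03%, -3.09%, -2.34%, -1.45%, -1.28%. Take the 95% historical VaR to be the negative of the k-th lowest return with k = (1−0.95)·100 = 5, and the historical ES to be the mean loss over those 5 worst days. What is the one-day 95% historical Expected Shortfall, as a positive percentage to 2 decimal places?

The 5 worst returns sum to -21.06%.
ES = −(-21.06%) / 5 = 4.212% ≈ 4.21%.

4.21%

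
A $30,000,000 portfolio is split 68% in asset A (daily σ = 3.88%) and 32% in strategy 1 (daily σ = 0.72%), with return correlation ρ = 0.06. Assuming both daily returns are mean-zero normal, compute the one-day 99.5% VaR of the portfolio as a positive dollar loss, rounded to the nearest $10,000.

σ_p² = 0.68²·3.88² + 0.32²·0.72² + 2·0.06·0.68·0.32·3.88·0.72 = 7.0872 (%²).
σ_p = √7.0872 = 2.662%.
At 99.5%, z = 2.576.
VaR = 2.576 × 2.662% = 6.857%; on $30,000,000 that is $2,057,100.

$2,060,000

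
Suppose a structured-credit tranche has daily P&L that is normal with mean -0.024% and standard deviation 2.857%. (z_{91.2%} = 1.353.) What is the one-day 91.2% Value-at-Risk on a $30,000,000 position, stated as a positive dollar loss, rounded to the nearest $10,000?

VaR = −μ + z·σ = −(-0.024%) + 1.353 × 2.857% = 3.890%.
On $30,000,000: 0.03890 × $30,000,000 = $1,167,000.

$1,170,000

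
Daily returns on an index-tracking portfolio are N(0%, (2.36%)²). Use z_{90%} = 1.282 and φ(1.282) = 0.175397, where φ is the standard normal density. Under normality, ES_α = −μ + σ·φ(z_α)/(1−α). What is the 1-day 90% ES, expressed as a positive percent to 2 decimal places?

4.14%

Tail multiplier: φ(z)/(1−α) = 0.175397 / 0.1 = 1.754.
ES = 2.36% × 1.754 = 4.139%.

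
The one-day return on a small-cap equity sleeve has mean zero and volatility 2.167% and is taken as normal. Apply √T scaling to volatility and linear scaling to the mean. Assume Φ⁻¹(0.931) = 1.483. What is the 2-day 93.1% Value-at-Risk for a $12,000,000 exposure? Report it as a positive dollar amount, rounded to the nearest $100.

σ_{2d} = 2.167% × √2 = 3.065%.
VaR = 1.483 × 3.065% = 4.545%.
On $12,000,000: 0.04545 × $12,000,000 = $545,400.

$545,400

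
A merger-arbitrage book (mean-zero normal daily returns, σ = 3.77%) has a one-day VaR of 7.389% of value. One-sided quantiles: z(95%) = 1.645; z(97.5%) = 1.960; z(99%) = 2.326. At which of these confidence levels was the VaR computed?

97.5%

Implied z = VaR/σ = 7.389 / 3.77 = 1.960.
This matches z(97.5%) = 1.960.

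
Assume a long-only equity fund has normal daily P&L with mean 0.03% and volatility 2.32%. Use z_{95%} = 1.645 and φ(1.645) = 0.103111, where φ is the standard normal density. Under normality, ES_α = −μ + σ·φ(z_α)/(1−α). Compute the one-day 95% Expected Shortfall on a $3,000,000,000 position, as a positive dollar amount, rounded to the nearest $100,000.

Tail multiplier: φ(z)/(1−α) = 0.103111 / 0.05 = 2.062.
ES = −(0.03%) + 2.32% × 2.062 = 4.754%.
On $3,000,000,000: 0.04754 × $3,000,000,000 = $142,620,000.

$142,600,000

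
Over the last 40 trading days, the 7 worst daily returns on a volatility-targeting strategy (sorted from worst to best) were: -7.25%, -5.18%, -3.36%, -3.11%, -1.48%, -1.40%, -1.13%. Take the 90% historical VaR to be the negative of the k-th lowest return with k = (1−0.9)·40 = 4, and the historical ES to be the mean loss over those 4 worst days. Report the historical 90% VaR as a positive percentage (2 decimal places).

k = 4; the 4th lowest return is -3.11%, so VaR = 3.11%.

3.11%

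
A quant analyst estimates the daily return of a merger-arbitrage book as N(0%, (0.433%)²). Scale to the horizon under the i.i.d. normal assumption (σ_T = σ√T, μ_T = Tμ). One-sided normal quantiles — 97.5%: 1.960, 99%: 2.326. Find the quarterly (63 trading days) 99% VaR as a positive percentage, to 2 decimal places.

σ_{63d} = 0.433% × √63 = 3.437%.
VaR = 2.326 × 3.437% = 7.994%.

7.99%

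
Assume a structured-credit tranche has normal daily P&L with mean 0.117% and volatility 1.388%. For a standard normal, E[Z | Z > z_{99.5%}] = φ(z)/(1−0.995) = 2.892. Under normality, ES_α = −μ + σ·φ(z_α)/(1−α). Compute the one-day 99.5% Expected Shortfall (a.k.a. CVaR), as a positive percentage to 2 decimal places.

ES = −(0.117%) + 1.388% × 2.892 = 3.897%.

3.90%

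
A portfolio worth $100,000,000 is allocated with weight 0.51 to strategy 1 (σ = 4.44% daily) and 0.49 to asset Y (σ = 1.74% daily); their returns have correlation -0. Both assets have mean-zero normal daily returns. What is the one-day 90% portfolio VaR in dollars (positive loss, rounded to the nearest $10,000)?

$3,100,000

σ_p² = 0.51²·4.44² + 0.49²·1.74² + 2·-0·0.51·0.49·4.44·1.74 = 5.8544 (%²).
σ_p = √5.8544 = 2.420%.
At 90%, z = 1.282.
VaR = 1.282 × 2.420% = 3.102%; on $100,000,000 that is $3,102,000.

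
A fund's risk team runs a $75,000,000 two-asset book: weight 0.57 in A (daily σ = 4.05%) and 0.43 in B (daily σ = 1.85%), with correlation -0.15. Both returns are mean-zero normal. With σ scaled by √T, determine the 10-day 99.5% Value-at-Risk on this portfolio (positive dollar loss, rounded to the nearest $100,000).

σ_p = √(0.57²·4.05² + 0.43²·1.85² + 2·-0.15·0.57·0.43·4.05·1.85) = 2.326%.
σ_{10d} = 2.326% × √10 = 7.355%.
z(99.5%) = 2.576.
VaR = 2.576 × 7.355% = 18.946%; on $75,000,000 that is $14,209,500.

$14,200,000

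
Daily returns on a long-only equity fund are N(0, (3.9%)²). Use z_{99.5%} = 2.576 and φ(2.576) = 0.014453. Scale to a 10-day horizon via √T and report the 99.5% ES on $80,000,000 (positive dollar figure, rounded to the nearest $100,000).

σ_{10d} = 3.9% × √10 = 12.333%.
ES multiplier = φ(z)/(1−α) = 0.014453/0.005 = 2.891.
ES = 12.333% × 2.891 = 35.655%; on $80,000,000: $28,524,000.

$28,500,000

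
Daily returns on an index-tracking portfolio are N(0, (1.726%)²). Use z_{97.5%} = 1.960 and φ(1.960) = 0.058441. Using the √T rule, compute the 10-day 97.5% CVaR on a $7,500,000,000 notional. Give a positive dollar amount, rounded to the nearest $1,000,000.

$957,000,000

σ_{10d} = 1.726% × √10 = 5.458%.
ES multiplier = φ(z)/(1−α) = 0.058441/0.025 = 2.338.
ES = 5.458% × 2.338 = 12.761%; on $7,500,000,000: $957,075,000.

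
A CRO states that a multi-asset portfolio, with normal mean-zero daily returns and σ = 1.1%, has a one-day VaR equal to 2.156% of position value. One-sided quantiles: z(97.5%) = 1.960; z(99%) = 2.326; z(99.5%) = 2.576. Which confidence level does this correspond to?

97.5%

Implied z = VaR/σ = 2.156 / 1.1 = 1.960.
This matches z(97.5%) = 1.960.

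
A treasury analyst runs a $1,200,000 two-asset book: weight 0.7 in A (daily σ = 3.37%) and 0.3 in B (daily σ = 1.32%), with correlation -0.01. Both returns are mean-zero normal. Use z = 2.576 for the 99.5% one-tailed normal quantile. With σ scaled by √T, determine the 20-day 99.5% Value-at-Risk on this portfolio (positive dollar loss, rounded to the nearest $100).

σ_p = √(0.7²·3.37² + 0.3²·1.32² + 2·-0.01·0.7·0.3·3.37·1.32) = 2.388%.
σ_{20d} = 2.388% × √20 = 10.679%.
VaR = 2.576 × 10.679% = 27.509%; on $1,200,000 that is $330,108.

$330,100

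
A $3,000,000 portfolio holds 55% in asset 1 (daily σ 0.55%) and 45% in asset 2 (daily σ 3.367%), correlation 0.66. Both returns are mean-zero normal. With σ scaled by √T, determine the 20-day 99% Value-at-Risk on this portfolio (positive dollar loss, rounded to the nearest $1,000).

$540,000

σ_p = √(0.55²·0.55² + 0.45²·3.367² + 2·0.66·0.55·0.45·0.55·3.367) = 1.730%.
σ_{20d} = 1.730% × √20 = 7.737%.
z(99%) = 2.326.
VaR = 2.326 × 7.737% = 17.996%; on $3,000,000 that is $539,880.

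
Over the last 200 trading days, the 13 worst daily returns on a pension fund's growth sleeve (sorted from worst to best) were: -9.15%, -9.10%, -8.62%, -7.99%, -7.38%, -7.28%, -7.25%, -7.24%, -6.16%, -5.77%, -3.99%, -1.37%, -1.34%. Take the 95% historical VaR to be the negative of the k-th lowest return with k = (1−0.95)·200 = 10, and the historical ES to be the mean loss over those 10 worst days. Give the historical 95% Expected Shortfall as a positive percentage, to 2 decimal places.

The 10 worst returns sum to -75.94%.
ES = −(-75.94%) / 10 = 7.594% ≈ 7.59%.

7.59%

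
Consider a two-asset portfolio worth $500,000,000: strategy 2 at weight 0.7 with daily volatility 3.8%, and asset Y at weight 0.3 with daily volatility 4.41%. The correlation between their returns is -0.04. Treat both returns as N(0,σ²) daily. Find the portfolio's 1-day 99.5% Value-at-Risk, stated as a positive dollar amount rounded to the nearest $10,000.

$37,650,000

σ_p² = 0.7²·3.8² + 0.3²·4.41² + 2·-0.04·0.7·0.3·3.8·4.41 = 8.5444 (%²).
σ_p = √8.5444 = 2.923%.
At 99.5%, z = 2.576.
VaR = 2.576 × 2.923% = 7.530%; on $500,000,000 that is $37,650,000.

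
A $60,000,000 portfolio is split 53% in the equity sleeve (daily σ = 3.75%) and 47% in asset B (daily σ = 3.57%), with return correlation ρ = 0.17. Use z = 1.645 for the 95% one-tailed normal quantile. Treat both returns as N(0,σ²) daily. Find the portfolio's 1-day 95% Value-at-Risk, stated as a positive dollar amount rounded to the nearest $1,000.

$2,774,000

σ_p² = 0.53²·3.75² + 0.47²·3.57² + 2·0.17·0.53·0.47·3.75·3.57 = 7.8993 (%²).
σ_p = √7.8993 = 2.811%.
VaR = 1.645 × 2.811% = 4.624%; on $60,000,000 that is $2,774,400.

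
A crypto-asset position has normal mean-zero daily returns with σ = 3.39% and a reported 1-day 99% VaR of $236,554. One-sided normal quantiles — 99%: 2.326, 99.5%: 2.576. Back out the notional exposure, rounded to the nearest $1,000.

$3,000,000

VaR as a fraction of value: z·σ = 2.326 × 3.39% = 7.88514%.
Position = $236,554 / 0.0788514 = $2,999,997.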